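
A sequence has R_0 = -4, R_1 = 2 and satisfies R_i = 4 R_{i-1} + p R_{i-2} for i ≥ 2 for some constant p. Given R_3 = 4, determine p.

2

R_2 = 8 - 4p
R_3 = 32 - 14p
So 32 - 14p = 4, giving p = 2.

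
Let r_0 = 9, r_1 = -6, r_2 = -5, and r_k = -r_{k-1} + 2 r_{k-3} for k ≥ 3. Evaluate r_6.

21

r_3 = -(-5) + 2·9 = 23
r_4 = -23 + 2·(-6) = -35
r_5 = -(-35) + 2·(-5) = 25
r_6 = -25 + 2·23 = 21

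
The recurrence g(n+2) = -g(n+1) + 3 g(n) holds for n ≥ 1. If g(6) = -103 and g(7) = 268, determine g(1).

Rearranging, g(n-2) = (g(n) + g(n-1)) / 3.
g(5) = (268 + (-103)) / 3 = 165/3 = 55
g(4) = (-103 + 55) / 3 = -48/3 = -16
g(3) = (55 + (-16)) / 3 = 39/3 = 13
g(2) = (-16 + 13) / 3 = -3/3 = -1
g(1) = (13 + (-1)) / 3 = 12/3 = 4

4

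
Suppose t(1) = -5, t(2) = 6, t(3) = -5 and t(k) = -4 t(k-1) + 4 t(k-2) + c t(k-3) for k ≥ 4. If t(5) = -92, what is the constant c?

t(4) = 44 - 5c
t(5) = -196 + 26c
So -196 + 26c = -92, giving c = 4.

4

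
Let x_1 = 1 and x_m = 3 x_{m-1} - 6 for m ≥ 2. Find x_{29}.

-45753584909919

The fixed point is -6/(1 - 3) = 3, so x_m - 3 = 3(x_{m-1} - 3).
Hence x_m = -2·3^{m-1} + 3.
x_{29} = -2·3^{28} + 3 = -2·22876792454961 + 3 = -45753584909919.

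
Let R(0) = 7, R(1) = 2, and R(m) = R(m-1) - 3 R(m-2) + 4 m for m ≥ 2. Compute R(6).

R(2) = 2 - 3·7 + 8 = -11
R(3) = (-11) - 3·2 + 12 = -5
R(4) = (-5) - 3·(-11) + 16 = 44
R(5) = 44 - 3·(-5) + 20 = 79
R(6) = 79 - 3·44 + 24 = -29

-29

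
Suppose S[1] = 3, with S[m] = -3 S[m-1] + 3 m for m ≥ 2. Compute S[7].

1236

S[2] = -3(3) + 6 = -3
S[3] = -3(-3) + 9 = 18
S[4] = -3(18) + 12 = -42
S[5] = -3(-42) + 15 = 141
S[6] = -3(141) + 18 = -405
S[7] = -3(-405) + 21 = 1236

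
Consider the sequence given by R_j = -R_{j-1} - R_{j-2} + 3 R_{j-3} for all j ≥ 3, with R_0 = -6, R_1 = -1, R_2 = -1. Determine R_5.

R_3 = -(-1) - (-1) + 3·(-6) = -16
R_4 = -(-16) - (-1) + 3·(-1) = 14
R_5 = -14 - (-16) + 3·(-1) = -1

-1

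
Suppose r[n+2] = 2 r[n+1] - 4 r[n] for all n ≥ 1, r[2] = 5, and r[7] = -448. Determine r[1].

-7

Let r[1] = v.
r[3] = 10 - 4v
r[4] = -8v
r[5] = -40
r[6] = -80 + 32v
r[7] = 64v
So 64v = -448, giving v = -7.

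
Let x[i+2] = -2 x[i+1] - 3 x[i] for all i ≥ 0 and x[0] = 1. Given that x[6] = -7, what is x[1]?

-4

Let x[1] = y.
x[2] = -3 - 2y
x[3] = 6 + y
x[4] = -3 + 4y
x[5] = -12 - 11y
x[6] = 33 + 10y
So 33 + 10y = -7, giving y = -4.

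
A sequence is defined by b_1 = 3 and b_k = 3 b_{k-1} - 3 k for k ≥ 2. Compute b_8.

b_2 = 3*3 - 6 = 3
b_3 = 3*3 - 9 = 0
b_4 = 3*0 - 12 = -12
b_5 = 3*(-12) - 15 = -51
b_6 = 3*(-51) - 18 = -171
b_7 = 3*(-171) - 21 = -534
b_8 = 3*(-534) - 24 = -1626

-1626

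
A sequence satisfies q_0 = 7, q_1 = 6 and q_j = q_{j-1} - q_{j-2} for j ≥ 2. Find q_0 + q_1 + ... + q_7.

13

q_2 = 6 - 7 = -1
q_3 = (-1) - 6 = -7
q_4 = (-7) - (-1) = -6
q_5 = (-6) - (-7) = 1
q_6 = 1 - (-6) = 7
q_7 = 7 - 1 = 6
Sum = 7 + 6 + (-1) + (-7) + (-6) + 1 + 7 + 6 = 13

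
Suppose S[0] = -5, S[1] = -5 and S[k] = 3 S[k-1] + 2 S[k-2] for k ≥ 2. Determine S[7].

-13765

S[2] = 3*(-5) + 2*(-5) = -25
S[3] = 3*(-25) + 2*(-5) = -85
S[4] = 3*(-85) + 2*(-25) = -305
S[5] = 3*(-305) + 2*(-85) = -1085
S[6] = 3*(-1085) + 2*(-305) = -3865
S[7] = 3*(-3865) + 2*(-1085) = -13765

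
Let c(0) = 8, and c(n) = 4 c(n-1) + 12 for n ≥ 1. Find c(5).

12284

c(1) = 4*8 + 12 = 44
c(2) = 4*44 + 12 = 188
c(3) = 4*188 + 12 = 764
c(4) = 4*764 + 12 = 3068
c(5) = 4*3068 + 12 = 12284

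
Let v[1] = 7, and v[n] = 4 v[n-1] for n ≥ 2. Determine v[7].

28672

v[2] = 4(7) = 28
v[3] = 4(28) = 112
v[4] = 4(112) = 448
v[5] = 4(448) = 1792
v[6] = 4(1792) = 7168
v[7] = 4(7168) = 28672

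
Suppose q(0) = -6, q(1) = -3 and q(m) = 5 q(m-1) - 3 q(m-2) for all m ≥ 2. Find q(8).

q(2) = 5*(-3) - 3*(-6) = 3
q(3) = 5*3 - 3*(-3) = 24
q(4) = 5*24 - 3*3 = 111
q(5) = 5*111 - 3*24 = 483
q(6) = 5*483 - 3*111 = 2082
q(7) = 5*2082 - 3*483 = 8961
q(8) = 5*8961 - 3*2082 = 38559

38559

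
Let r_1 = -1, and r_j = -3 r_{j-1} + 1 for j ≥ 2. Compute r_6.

r_2 = -3·(-1) + 1 = 4
r_3 = -3·4 + 1 = -11
r_4 = -3·(-11) + 1 = 34
r_5 = -3·34 + 1 = -101
r_6 = -3·(-101) + 1 = 304

304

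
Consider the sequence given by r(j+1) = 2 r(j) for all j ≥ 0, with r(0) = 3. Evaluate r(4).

48

r(1) = 2*3 = 6
r(2) = 2*6 = 12
r(3) = 2*12 = 24
r(4) = 2*24 = 48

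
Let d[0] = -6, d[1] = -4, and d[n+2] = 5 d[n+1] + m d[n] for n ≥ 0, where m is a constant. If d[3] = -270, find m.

d[2] = -20 - 6m
d[3] = -100 - 34m
So -100 - 34m = -270, giving m = 5.

5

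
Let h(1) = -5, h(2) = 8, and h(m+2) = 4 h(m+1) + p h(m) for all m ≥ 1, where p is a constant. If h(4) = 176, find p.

-4

h(3) = 32 - 5p
h(4) = 128 - 12p
So 128 - 12p = 176, giving p = -4.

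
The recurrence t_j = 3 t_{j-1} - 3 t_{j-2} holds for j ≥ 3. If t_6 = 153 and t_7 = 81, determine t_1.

-3

Rearranging, t_{j-2} = (t_j - 3 t_{j-1}) / -3.
t_5 = (81 - 3(153)) / -3 = -378/-3 = 126
t_4 = (153 - 3(126)) / -3 = -225/-3 = 75
t_3 = (126 - 3(75)) / -3 = -99/-3 = 33
t_2 = (75 - 3(33)) / -3 = -24/-3 = 8
t_1 = (33 - 3(8)) / -3 = 9/-3 = -3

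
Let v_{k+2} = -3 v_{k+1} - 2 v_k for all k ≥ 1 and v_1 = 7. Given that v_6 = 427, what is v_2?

7

Let v_2 = w.
v_3 = -14 - 3w
v_4 = 42 + 7w
v_5 = -98 - 15w
v_6 = 210 + 31w
So 210 + 31w = 427, giving w = 7.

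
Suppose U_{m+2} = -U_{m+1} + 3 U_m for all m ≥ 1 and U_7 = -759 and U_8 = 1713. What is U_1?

-7

Rearranging, U_{m-2} = (U_m + U_{m-1}) / 3.
U_6 = (1713 + (-759)) / 3 = 954/3 = 318
U_5 = (-759 + 318) / 3 = -441/3 = -147
U_4 = (318 + (-147)) / 3 = 171/3 = 57
U_3 = (-147 + 57) / 3 = -90/3 = -30
U_2 = (57 + (-30)) / 3 = 27/3 = 9
U_1 = (-30 + 9) / 3 = -21/3 = -7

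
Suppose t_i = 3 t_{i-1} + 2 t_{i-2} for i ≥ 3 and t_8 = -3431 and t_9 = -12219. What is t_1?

Rearranging, t_{i-2} = (t_i - 3 t_{i-1}) / 2.
t_7 = (-12219 - 3·(-3431)) / 2 = -1926/2 = -963
t_6 = (-3431 - 3·(-963)) / 2 = -542/2 = -271
t_5 = (-963 - 3·(-271)) / 2 = -150/2 = -75
t_4 = (-271 - 3·(-75)) / 2 = -46/2 = -23
t_3 = (-75 - 3·(-23)) / 2 = -6/2 = -3
t_2 = (-23 - 3·(-3)) / 2 = -14/2 = -7
t_1 = (-3 - 3·(-7)) / 2 = 18/2 = 9

9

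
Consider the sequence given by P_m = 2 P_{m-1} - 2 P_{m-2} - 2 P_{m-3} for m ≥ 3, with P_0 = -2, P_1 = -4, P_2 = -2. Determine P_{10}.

-80

P_3 = 2·(-2) - 2·(-4) - 2·(-2) = 8
P_4 = 2·8 - 2·(-2) - 2·(-4) = 28
P_5 = 2·28 - 2·8 - 2·(-2) = 44
P_6 = 2·44 - 2·28 - 2·8 = 16
P_7 = 2·16 - 2·44 - 2·28 = -112
P_8 = 2·(-112) - 2·16 - 2·44 = -344
P_9 = 2·(-344) - 2·(-112) - 2·16 = -496
P_{10} = 2·(-496) - 2·(-344) - 2·(-112) = -80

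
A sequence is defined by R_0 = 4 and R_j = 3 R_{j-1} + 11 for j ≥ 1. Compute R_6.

6920

R_1 = 3(4) + 11 = 23
R_2 = 3(23) + 11 = 80
R_3 = 3(80) + 11 = 251
R_4 = 3(251) + 11 = 764
R_5 = 3(764) + 11 = 2303
R_6 = 3(2303) + 11 = 6920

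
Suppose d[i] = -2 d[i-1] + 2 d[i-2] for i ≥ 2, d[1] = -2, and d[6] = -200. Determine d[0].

Let d[0] = y.
d[2] = 4 + 2y
d[3] = -12 - 4y
d[4] = 32 + 12y
d[5] = -88 - 32y
d[6] = 240 + 88y
So 240 + 88y = -200, giving y = -5.

-5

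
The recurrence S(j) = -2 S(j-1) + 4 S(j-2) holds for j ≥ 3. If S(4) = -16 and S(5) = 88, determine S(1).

5

Rearranging, S(j-2) = (S(j) + 2 S(j-1)) / 4.
S(3) = (88 + 2*(-16)) / 4 = 56/4 = 14
S(2) = (-16 + 2*14) / 4 = 12/4 = 3
S(1) = (14 + 2*3) / 4 = 20/4 = 5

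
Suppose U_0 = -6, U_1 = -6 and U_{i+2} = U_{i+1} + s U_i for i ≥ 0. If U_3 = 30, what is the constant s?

-3

U_2 = -6 - 6s
U_3 = -6 - 12s
So -6 - 12s = 30, giving s = -3.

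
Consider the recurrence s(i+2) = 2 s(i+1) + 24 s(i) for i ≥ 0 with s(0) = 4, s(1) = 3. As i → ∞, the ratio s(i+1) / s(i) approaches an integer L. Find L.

6

The characteristic equation is r^2 - 2r - 24 = 0, which factors as (r - 6)(r + 4) = 0.
So the roots are 6 and -4. Since |6| > |-4| and the coefficient of 6^i is non-zero, the ratio tends to 6.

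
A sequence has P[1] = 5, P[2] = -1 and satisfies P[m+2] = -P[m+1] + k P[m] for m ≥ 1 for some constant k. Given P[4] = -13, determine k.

P[3] = 1 + 5k
P[4] = -1 - 6k
So -1 - 6k = -13, giving k = 2.

2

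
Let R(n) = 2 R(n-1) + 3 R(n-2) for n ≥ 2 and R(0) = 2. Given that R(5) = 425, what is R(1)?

5

Let R(1) = w.
R(2) = 6 + 2w
R(3) = 12 + 7w
R(4) = 42 + 20w
R(5) = 120 + 61w
So 120 + 61w = 425, giving w = 5.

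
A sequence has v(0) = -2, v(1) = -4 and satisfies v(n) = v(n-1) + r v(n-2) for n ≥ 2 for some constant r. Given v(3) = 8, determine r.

v(2) = -4 - 2r
v(3) = -4 - 6r
So -4 - 6r = 8, giving r = -2.

-2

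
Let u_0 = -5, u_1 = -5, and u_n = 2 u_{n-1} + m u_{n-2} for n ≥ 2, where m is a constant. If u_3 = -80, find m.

4

u_2 = -10 - 5m
u_3 = -20 - 15m
So -20 - 15m = -80, giving m = 4.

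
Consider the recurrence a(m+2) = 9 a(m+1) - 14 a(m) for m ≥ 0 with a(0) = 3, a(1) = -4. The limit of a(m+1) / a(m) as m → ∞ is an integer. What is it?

The characteristic equation is r^2 - 9r + 14 = 0, which factors as (r - 7)(r - 2) = 0.
So the roots are 7 and 2. Since |7| > |2| and the coefficient of 7^m is non-zero, the ratio tends to 7.

7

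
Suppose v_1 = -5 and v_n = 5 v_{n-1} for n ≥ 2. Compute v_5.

-3125

v_2 = 5·(-5) = -25
v_3 = 5·(-25) = -125
v_4 = 5·(-125) = -625
v_5 = 5·(-625) = -3125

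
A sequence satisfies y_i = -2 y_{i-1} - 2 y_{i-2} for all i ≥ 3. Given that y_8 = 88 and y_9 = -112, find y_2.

Rearranging, y_{i-2} = (y_i + 2 y_{i-1}) / -2.
y_7 = (-112 + 2(88)) / -2 = 64/-2 = -32
y_6 = (88 + 2(-32)) / -2 = 24/-2 = -12
y_5 = (-32 + 2(-12)) / -2 = -56/-2 = 28
y_4 = (-12 + 2(28)) / -2 = 44/-2 = -22
y_3 = (28 + 2(-22)) / -2 = -16/-2 = 8
y_2 = (-22 + 2(8)) / -2 = -6/-2 = 3

3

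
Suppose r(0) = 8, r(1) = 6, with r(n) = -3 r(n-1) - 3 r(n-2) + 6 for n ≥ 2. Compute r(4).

r(2) = -3·6 - 3·8 + 6 = -36
r(3) = -3·(-36) - 3·6 + 6 = 96
r(4) = -3·96 - 3·(-36) + 6 = -174

-174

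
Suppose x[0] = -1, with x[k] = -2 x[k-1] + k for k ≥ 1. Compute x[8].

-310

x[1] = -2(-1) + 1 = 3
x[2] = -2(3) + 2 = -4
x[3] = -2(-4) + 3 = 11
x[4] = -2(11) + 4 = -18
x[5] = -2(-18) + 5 = 41
x[6] = -2(41) + 6 = -76
x[7] = -2(-76) + 7 = 159
x[8] = -2(159) + 8 = -310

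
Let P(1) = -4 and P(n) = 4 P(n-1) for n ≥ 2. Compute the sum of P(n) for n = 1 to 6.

P(2) = 4·(-4) = -16
P(3) = 4·(-16) = -64
P(4) = 4·(-64) = -256
P(5) = 4·(-256) = -1024
P(6) = 4·(-1024) = -4096
Sum = (-4) + (-16) + (-64) + (-256) + (-1024) + (-4096) = -5460

-5460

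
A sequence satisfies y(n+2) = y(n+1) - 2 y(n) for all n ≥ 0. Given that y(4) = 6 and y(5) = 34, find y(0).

Rearranging, y(n-2) = (y(n) - y(n-1)) / -2.
y(3) = (34 - 6) / -2 = 28/-2 = -14
y(2) = (6 - (-14)) / -2 = 20/-2 = -10
y(1) = (-14 - (-10)) / -2 = -4/-2 = 2
y(0) = (-10 - 2) / -2 = -12/-2 = 6

6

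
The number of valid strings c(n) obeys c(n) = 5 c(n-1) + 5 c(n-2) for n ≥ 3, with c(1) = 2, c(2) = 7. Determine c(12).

c(3) = 5(7) + 5(2) = 45
c(4) = 5(45) + 5(7) = 260
c(5) = 5(260) + 5(45) = 1525
c(6) = 5(1525) + 5(260) = 8925
c(7) = 5(8925) + 5(1525) = 52250
c(8) = 5(52250) + 5(8925) = 305875
c(9) = 5(305875) + 5(52250) = 1790625
c(10) = 5(1790625) + 5(305875) = 10482500
c(11) = 5(10482500) + 5(1790625) = 61365625
c(12) = 5(61365625) + 5(10482500) = 359240625

359240625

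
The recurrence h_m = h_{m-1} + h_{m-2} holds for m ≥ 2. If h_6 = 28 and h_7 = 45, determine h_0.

4

Rearranging, h_{m-2} = h_m - h_{m-1}.
h_5 = 45 - 28 = 17
h_4 = 28 - 17 = 11
h_3 = 17 - 11 = 6
h_2 = 11 - 6 = 5
h_1 = 6 - 5 = 1
h_0 = 5 - 1 = 4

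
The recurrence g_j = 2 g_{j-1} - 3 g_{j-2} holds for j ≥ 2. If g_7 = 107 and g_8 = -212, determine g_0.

4

Rearranging, g_{j-2} = (g_j - 2 g_{j-1}) / -3.
g_6 = (-212 - 2*107) / -3 = -426/-3 = 142
g_5 = (107 - 2*142) / -3 = -177/-3 = 59
g_4 = (142 - 2*59) / -3 = 24/-3 = -8
g_3 = (59 - 2*(-8)) / -3 = 75/-3 = -25
g_2 = (-8 - 2*(-25)) / -3 = 42/-3 = -14
g_1 = (-25 - 2*(-14)) / -3 = 3/-3 = -1
g_0 = (-14 - 2*(-1)) / -3 = -12/-3 = 4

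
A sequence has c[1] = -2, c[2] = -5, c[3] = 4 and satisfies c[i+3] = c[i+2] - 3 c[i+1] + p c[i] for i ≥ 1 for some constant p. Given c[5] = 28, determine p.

-3

c[4] = 19 - 2p
c[5] = 7 - 7p
So 7 - 7p = 28, giving p = -3.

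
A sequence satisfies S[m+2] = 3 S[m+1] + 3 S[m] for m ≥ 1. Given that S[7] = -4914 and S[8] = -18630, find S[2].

-6

Rearranging, S[m-2] = (S[m] - 3 S[m-1]) / 3.
S[6] = (-18630 - 3·(-4914)) / 3 = -3888/3 = -1296
S[5] = (-4914 - 3·(-1296)) / 3 = -1026/3 = -342
S[4] = (-1296 - 3·(-342)) / 3 = -270/3 = -90
S[3] = (-342 - 3·(-90)) / 3 = -72/3 = -24
S[2] = (-90 - 3·(-24)) / 3 = -18/3 = -6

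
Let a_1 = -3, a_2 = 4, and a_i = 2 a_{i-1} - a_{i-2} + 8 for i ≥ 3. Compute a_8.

a_3 = 2(4) - (-3) + 8 = 19
a_4 = 2(19) - 4 + 8 = 42
a_5 = 2(42) - 19 + 8 = 73
a_6 = 2(73) - 42 + 8 = 112
a_7 = 2(112) - 73 + 8 = 159
a_8 = 2(159) - 112 + 8 = 214

214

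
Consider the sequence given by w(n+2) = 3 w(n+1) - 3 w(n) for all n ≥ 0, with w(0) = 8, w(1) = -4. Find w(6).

-216

w(2) = 3(-4) - 3(8) = -36
w(3) = 3(-36) - 3(-4) = -96
w(4) = 3(-96) - 3(-36) = -180
w(5) = 3(-180) - 3(-96) = -252
w(6) = 3(-252) - 3(-180) = -216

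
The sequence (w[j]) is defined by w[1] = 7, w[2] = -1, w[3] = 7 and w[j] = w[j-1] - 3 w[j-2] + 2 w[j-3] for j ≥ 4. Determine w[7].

w[4] = 7 - 3(-1) + 2(7) = 24
w[5] = 24 - 3(7) + 2(-1) = 1
w[6] = 1 - 3(24) + 2(7) = -57
w[7] = (-57) - 3(1) + 2(24) = -12

-12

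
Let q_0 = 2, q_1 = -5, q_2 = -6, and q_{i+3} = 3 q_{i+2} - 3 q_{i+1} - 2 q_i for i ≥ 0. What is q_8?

294

q_3 = 3*(-6) - 3*(-5) - 2*2 = -7
q_4 = 3*(-7) - 3*(-6) - 2*(-5) = 7
q_5 = 3*7 - 3*(-7) - 2*(-6) = 54
q_6 = 3*54 - 3*7 - 2*(-7) = 155
q_7 = 3*155 - 3*54 - 2*7 = 289
q_8 = 3*289 - 3*155 - 2*54 = 294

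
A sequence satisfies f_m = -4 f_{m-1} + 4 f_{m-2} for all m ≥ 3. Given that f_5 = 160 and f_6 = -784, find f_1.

Rearranging, f_{m-2} = (f_m + 4 f_{m-1}) / 4.
f_4 = (-784 + 4·160) / 4 = -144/4 = -36
f_3 = (160 + 4·(-36)) / 4 = 16/4 = 4
f_2 = (-36 + 4·4) / 4 = -20/4 = -5
f_1 = (4 + 4·(-5)) / 4 = -16/4 = -4

-4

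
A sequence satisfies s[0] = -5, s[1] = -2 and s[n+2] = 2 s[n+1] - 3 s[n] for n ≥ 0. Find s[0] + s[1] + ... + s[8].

s[2] = 2·(-2) - 3·(-5) = 11
s[3] = 2·11 - 3·(-2) = 28
s[4] = 2·28 - 3·11 = 23
s[5] = 2·23 - 3·28 = -38
s[6] = 2·(-38) - 3·23 = -145
s[7] = 2·(-145) - 3·(-38) = -176
s[8] = 2·(-176) - 3·(-145) = 83
Sum = (-5) + (-2) + 11 + 28 + 23 + (-38) + (-145) + (-176) + 83 = -221

-221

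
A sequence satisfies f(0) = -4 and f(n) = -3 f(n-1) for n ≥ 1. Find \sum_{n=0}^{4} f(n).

-244

f(1) = -3*(-4) = 12
f(2) = -3*12 = -36
f(3) = -3*(-36) = 108
f(4) = -3*108 = -324
Sum = (-4) + 12 + (-36) + 108 + (-324) = -244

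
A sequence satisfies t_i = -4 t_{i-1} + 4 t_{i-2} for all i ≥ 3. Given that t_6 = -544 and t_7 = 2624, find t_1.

-1

Rearranging, t_{i-2} = (t_i + 4 t_{i-1}) / 4.
t_5 = (2624 + 4(-544)) / 4 = 448/4 = 112
t_4 = (-544 + 4(112)) / 4 = -96/4 = -24
t_3 = (112 + 4(-24)) / 4 = 16/4 = 4
t_2 = (-24 + 4(4)) / 4 = -8/4 = -2
t_1 = (4 + 4(-2)) / 4 = -4/4 = -1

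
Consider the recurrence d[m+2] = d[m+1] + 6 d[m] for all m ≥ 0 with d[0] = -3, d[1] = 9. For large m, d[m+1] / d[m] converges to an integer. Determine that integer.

The characteristic equation is r^2 - r - 6 = 0, which factors as (r - 3)(r + 2) = 0.
So the roots are 3 and -2. Since |3| > |-2| and the coefficient of 3^m is non-zero, the ratio tends to 3.

3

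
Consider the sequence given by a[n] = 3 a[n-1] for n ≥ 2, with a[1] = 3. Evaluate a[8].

6561

a[2] = 3·3 = 9
a[3] = 3·9 = 27
a[4] = 3·27 = 81
a[5] = 3·81 = 243
a[6] = 3·243 = 729
a[7] = 3·729 = 2187
a[8] = 3·2187 = 6561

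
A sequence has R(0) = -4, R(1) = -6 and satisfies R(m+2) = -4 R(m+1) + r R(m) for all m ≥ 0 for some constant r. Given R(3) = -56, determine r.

4

R(2) = 24 - 4r
R(3) = -96 + 10r
So -96 + 10r = -56, giving r = 4.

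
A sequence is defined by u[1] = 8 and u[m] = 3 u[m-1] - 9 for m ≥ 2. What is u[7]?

u[2] = 3(8) - 9 = 15
u[3] = 3(15) - 9 = 36
u[4] = 3(36) - 9 = 99
u[5] = 3(99) - 9 = 288
u[6] = 3(288) - 9 = 855
u[7] = 3(855) - 9 = 2556

2556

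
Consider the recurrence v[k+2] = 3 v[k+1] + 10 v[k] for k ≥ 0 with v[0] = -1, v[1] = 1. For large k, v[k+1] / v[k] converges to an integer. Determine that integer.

5

The characteristic equation is r^2 - 3r - 10 = 0, which factors as (r - 5)(r + 2) = 0.
So the roots are 5 and -2. Since |5| > |-2| and the coefficient of 5^k is non-zero, the ratio tends to 5.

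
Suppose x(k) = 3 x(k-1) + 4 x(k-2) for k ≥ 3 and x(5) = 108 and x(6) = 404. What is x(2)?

Rearranging, x(k-2) = (x(k) - 3 x(k-1)) / 4.
x(4) = (404 - 3*108) / 4 = 80/4 = 20
x(3) = (108 - 3*20) / 4 = 48/4 = 12
x(2) = (20 - 3*12) / 4 = -16/4 = -4

-4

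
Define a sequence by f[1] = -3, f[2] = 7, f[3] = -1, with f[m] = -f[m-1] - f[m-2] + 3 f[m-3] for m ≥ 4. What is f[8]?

f[4] = -(-1) - 7 + 3*(-3) = -15
f[5] = -(-15) - (-1) + 3*7 = 37
f[6] = -37 - (-15) + 3*(-1) = -25
f[7] = -(-25) - 37 + 3*(-15) = -57
f[8] = -(-57) - (-25) + 3*37 = 193

193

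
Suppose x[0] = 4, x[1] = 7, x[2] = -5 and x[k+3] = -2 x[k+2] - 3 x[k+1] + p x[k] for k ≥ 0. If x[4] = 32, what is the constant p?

5

x[3] = -11 + 4p
x[4] = 37 - p
So 37 - p = 32, giving p = 5.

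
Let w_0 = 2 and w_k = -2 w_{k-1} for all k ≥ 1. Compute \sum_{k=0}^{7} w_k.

-170

w_1 = -2(2) = -4
w_2 = -2(-4) = 8
w_3 = -2(8) = -16
w_4 = -2(-16) = 32
w_5 = -2(32) = -64
w_6 = -2(-64) = 128
w_7 = -2(128) = -256
Sum = 2 + (-4) + 8 + (-16) + 32 + (-64) + 128 + (-256) = -170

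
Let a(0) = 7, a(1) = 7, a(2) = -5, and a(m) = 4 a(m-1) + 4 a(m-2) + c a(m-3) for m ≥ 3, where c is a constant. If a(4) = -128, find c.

-4

a(3) = 8 + 7c
a(4) = 12 + 35c
So 12 + 35c = -128, giving c = -4.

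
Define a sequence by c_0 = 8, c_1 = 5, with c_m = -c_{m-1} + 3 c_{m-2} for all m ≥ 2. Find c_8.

c_2 = -5 + 3·8 = 19
c_3 = -19 + 3·5 = -4
c_4 = -(-4) + 3·19 = 61
c_5 = -61 + 3·(-4) = -73
c_6 = -(-73) + 3·61 = 256
c_7 = -256 + 3·(-73) = -475
c_8 = -(-475) + 3·256 = 1243

1243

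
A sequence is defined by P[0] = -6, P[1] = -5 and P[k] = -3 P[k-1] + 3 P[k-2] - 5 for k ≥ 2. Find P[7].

1939

P[2] = -3*(-5) + 3*(-6) - 5 = -8
P[3] = -3*(-8) + 3*(-5) - 5 = 4
P[4] = -3*4 + 3*(-8) - 5 = -41
P[5] = -3*(-41) + 3*4 - 5 = 130
P[6] = -3*130 + 3*(-41) - 5 = -518
P[7] = -3*(-518) + 3*130 - 5 = 1939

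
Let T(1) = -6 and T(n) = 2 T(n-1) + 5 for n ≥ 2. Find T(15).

The fixed point is 5/(1 - 2) = -5, so T(n) + 5 = 2(T(n-1) + 5).
Hence T(n) = -1·2^{n-1} - 5.
T(15) = -1·2^{14} - 5 = -1·16384 - 5 = -16389.

-16389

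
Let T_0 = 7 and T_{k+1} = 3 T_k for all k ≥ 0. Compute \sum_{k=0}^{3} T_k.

T_1 = 3·7 = 21
T_2 = 3·21 = 63
T_3 = 3·63 = 189
Sum = 7 + 21 + 63 + 189 = 280

280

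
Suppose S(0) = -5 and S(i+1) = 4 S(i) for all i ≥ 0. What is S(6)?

S(1) = 4(-5) = -20
S(2) = 4(-20) = -80
S(3) = 4(-80) = -320
S(4) = 4(-320) = -1280
S(5) = 4(-1280) = -5120
S(6) = 4(-5120) = -20480

-20480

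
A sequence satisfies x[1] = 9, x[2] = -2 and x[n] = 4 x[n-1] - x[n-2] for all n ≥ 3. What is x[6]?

x[3] = 4(-2) - 9 = -17
x[4] = 4(-17) - (-2) = -66
x[5] = 4(-66) - (-17) = -247
x[6] = 4(-247) - (-66) = -922

-922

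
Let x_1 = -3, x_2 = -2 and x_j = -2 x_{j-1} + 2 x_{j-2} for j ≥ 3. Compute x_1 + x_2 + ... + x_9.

-139

x_3 = -2·(-2) + 2·(-3) = -2
x_4 = -2·(-2) + 2·(-2) = 0
x_5 = -2·0 + 2·(-2) = -4
x_6 = -2·(-4) + 2·0 = 8
x_7 = -2·8 + 2·(-4) = -24
x_8 = -2·(-24) + 2·8 = 64
x_9 = -2·64 + 2·(-24) = -176
Sum = (-3) + (-2) + (-2) + 0 + (-4) + 8 + (-24) + 64 + (-176) = -139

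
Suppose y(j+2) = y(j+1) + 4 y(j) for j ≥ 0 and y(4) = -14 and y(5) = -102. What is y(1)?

Rearranging, y(j-2) = (y(j) - y(j-1)) / 4.
y(3) = (-102 - (-14)) / 4 = -88/4 = -22
y(2) = (-14 - (-22)) / 4 = 8/4 = 2
y(1) = (-22 - 2) / 4 = -24/4 = -6

-6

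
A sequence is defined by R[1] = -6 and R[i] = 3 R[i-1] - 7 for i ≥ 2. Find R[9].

R[2] = 3·(-6) - 7 = -25
R[3] = 3·(-25) - 7 = -82
R[4] = 3·(-82) - 7 = -253
R[5] = 3·(-253) - 7 = -766
R[6] = 3·(-766) - 7 = -2305
R[7] = 3·(-2305) - 7 = -6922
R[8] = 3·(-6922) - 7 = -20773
R[9] = 3·(-20773) - 7 = -62326

-62326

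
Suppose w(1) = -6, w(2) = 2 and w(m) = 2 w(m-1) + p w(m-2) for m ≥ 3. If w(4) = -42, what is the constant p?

w(3) = 4 - 6p
w(4) = 8 - 10p
So 8 - 10p = -42, giving p = 5.

5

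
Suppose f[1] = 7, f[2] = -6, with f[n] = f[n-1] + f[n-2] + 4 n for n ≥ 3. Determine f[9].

f[3] = (-6) + 7 + 12 = 13
f[4] = 13 + (-6) + 16 = 23
f[5] = 23 + 13 + 20 = 56
f[6] = 56 + 23 + 24 = 103
f[7] = 103 + 56 + 28 = 187
f[8] = 187 + 103 + 32 = 322
f[9] = 322 + 187 + 36 = 545

545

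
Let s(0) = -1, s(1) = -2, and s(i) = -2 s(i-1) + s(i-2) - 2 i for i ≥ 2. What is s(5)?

s(2) = -2·(-2) + (-1) - 4 = -1
s(3) = -2·(-1) + (-2) - 6 = -6
s(4) = -2·(-6) + (-1) - 8 = 3
s(5) = -2·3 + (-6) - 10 = -22

-22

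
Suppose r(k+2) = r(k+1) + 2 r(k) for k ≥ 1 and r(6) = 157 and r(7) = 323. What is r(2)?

7

Rearranging, r(k-2) = (r(k) - r(k-1)) / 2.
r(5) = (323 - 157) / 2 = 166/2 = 83
r(4) = (157 - 83) / 2 = 74/2 = 37
r(3) = (83 - 37) / 2 = 46/2 = 23
r(2) = (37 - 23) / 2 = 14/2 = 7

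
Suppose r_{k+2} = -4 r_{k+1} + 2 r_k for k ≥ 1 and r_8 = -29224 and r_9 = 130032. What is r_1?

Rearranging, r_{k-2} = (r_k + 4 r_{k-1}) / 2.
r_7 = (130032 + 4·(-29224)) / 2 = 13136/2 = 6568
r_6 = (-29224 + 4·6568) / 2 = -2952/2 = -1476
r_5 = (6568 + 4·(-1476)) / 2 = 664/2 = 332
r_4 = (-1476 + 4·332) / 2 = -148/2 = -74
r_3 = (332 + 4·(-74)) / 2 = 36/2 = 18
r_2 = (-74 + 4·18) / 2 = -2/2 = -1
r_1 = (18 + 4·(-1)) / 2 = 14/2 = 7

7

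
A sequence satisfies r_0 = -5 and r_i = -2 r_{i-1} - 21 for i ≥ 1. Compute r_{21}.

The fixed point is -21/(1 + 2) = -7, so r_i + 7 = -2(r_{i-1} + 7).
Hence r_i = 2·(-2)^i - 7.
r_{21} = 2·(-2)^{21} - 7 = 2·-2097152 - 7 = -4194311.

-4194311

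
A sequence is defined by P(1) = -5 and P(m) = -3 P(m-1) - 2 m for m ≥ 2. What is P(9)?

P(2) = -3(-5) - 4 = 11
P(3) = -3(11) - 6 = -39
P(4) = -3(-39) - 8 = 109
P(5) = -3(109) - 10 = -337
P(6) = -3(-337) - 12 = 999
P(7) = -3(999) - 14 = -3011
P(8) = -3(-3011) - 16 = 9017
P(9) = -3(9017) - 18 = -27069

-27069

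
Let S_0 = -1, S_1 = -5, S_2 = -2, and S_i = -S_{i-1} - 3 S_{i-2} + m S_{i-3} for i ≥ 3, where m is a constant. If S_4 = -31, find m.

5

S_3 = 17 - m
S_4 = -11 - 4m
So -11 - 4m = -31, giving m = 5.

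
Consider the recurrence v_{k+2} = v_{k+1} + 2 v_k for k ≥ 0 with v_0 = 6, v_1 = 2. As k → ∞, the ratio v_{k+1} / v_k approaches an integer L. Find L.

The characteristic equation is r^2 - r - 2 = 0, which factors as (r - 2)(r + 1) = 0.
So the roots are 2 and -1. Since |2| > |-1| and the coefficient of 2^k is non-zero, the ratio tends to 2.

2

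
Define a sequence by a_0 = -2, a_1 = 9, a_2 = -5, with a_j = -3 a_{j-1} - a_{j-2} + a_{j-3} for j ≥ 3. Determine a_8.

310

a_3 = -3*(-5) - 9 + (-2) = 4
a_4 = -3*4 - (-5) + 9 = 2
a_5 = -3*2 - 4 + (-5) = -15
a_6 = -3*(-15) - 2 + 4 = 47
a_7 = -3*47 - (-15) + 2 = -124
a_8 = -3*(-124) - 47 + (-15) = 310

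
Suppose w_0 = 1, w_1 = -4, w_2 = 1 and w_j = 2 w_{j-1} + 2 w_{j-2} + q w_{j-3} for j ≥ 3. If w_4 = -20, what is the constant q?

w_3 = -6 + q
w_4 = -10 - 2q
So -10 - 2q = -20, giving q = 5.

5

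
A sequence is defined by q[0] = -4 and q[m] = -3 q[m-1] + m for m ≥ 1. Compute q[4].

q[1] = -3*(-4) + 1 = 13
q[2] = -3*13 + 2 = -37
q[3] = -3*(-37) + 3 = 114
q[4] = -3*114 + 4 = -338

-338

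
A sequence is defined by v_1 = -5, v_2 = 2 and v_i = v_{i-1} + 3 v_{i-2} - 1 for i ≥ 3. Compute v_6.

v_3 = 2 + 3·(-5) - 1 = -14
v_4 = (-14) + 3·2 - 1 = -9
v_5 = (-9) + 3·(-14) - 1 = -52
v_6 = (-52) + 3·(-9) - 1 = -80

-80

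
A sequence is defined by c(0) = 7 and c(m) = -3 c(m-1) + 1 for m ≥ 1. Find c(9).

c(1) = -3(7) + 1 = -20
c(2) = -3(-20) + 1 = 61
c(3) = -3(61) + 1 = -182
c(4) = -3(-182) + 1 = 547
c(5) = -3(547) + 1 = -1640
c(6) = -3(-1640) + 1 = 4921
c(7) = -3(4921) + 1 = -14762
c(8) = -3(-14762) + 1 = 44287
c(9) = -3(44287) + 1 = -132860

-132860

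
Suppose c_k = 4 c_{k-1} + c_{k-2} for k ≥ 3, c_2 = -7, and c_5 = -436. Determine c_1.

4

Let c_1 = y.
c_3 = -28 + y
c_4 = -119 + 4y
c_5 = -504 + 17y
So -504 + 17y = -436, giving y = 4.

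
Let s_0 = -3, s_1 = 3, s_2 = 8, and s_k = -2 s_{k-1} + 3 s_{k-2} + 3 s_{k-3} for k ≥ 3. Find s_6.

455

s_3 = -2·8 + 3·3 + 3·(-3) = -16
s_4 = -2·(-16) + 3·8 + 3·3 = 65
s_5 = -2·65 + 3·(-16) + 3·8 = -154
s_6 = -2·(-154) + 3·65 + 3·(-16) = 455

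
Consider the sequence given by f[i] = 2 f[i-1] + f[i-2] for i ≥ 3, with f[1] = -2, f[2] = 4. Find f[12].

18208

f[3] = 2*4 + (-2) = 6
f[4] = 2*6 + 4 = 16
f[5] = 2*16 + 6 = 38
f[6] = 2*38 + 16 = 92
f[7] = 2*92 + 38 = 222
f[8] = 2*222 + 92 = 536
f[9] = 2*536 + 222 = 1294
f[10] = 2*1294 + 536 = 3124
f[11] = 2*3124 + 1294 = 7542
f[12] = 2*7542 + 3124 = 18208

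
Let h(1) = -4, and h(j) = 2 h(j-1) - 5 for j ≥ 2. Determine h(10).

-4603

h(2) = 2·(-4) - 5 = -13
h(3) = 2·(-13) - 5 = -31
h(4) = 2·(-31) - 5 = -67
h(5) = 2·(-67) - 5 = -139
h(6) = 2·(-139) - 5 = -283
h(7) = 2·(-283) - 5 = -571
h(8) = 2·(-571) - 5 = -1147
h(9) = 2·(-1147) - 5 = -2299
h(10) = 2·(-2299) - 5 = -4603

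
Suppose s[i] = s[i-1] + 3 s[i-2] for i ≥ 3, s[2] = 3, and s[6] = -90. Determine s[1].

Let s[1] = x.
s[3] = 3 + 3x
s[4] = 12 + 3x
s[5] = 21 + 12x
s[6] = 57 + 21x
So 57 + 21x = -90, giving x = -7.

-7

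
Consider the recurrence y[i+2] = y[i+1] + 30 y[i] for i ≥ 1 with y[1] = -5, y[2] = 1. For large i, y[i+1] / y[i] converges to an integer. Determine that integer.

The characteristic equation is r^2 - r - 30 = 0, which factors as (r - 6)(r + 5) = 0.
So the roots are 6 and -5. Since |6| > |-5| and the coefficient of 6^i is non-zero, the ratio tends to 6.

6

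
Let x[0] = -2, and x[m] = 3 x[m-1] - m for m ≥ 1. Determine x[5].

x[1] = 3·(-2) - 1 = -7
x[2] = 3·(-7) - 2 = -23
x[3] = 3·(-23) - 3 = -72
x[4] = 3·(-72) - 4 = -220
x[5] = 3·(-220) - 5 = -665

-665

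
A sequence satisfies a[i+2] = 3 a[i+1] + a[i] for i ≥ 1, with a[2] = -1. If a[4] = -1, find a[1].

Let a[1] = w.
a[3] = -3 + w
a[4] = -10 + 3w
So -10 + 3w = -1, giving w = 3.

3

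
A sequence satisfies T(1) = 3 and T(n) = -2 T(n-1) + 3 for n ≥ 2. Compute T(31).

The fixed point is 3/(1 + 2) = 1, so T(n) - 1 = -2(T(n-1) - 1).
Hence T(n) = 2·(-2)^{n-1} + 1.
T(31) = 2·(-2)^{30} + 1 = 2·1073741824 + 1 = 2147483649.

2147483649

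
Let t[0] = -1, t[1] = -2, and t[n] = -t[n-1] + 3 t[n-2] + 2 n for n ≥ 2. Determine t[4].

t[2] = -(-2) + 3(-1) + 4 = 3
t[3] = -3 + 3(-2) + 6 = -3
t[4] = -(-3) + 3(3) + 8 = 20

20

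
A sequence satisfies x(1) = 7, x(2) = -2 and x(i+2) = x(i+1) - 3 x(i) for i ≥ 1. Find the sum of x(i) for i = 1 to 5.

x(3) = (-2) - 3*7 = -23
x(4) = (-23) - 3*(-2) = -17
x(5) = (-17) - 3*(-23) = 52
Sum = 7 + (-2) + (-23) + (-17) + 52 = 17

17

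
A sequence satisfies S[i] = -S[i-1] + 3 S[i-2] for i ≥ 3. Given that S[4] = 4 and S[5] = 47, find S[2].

7

Rearranging, S[i-2] = (S[i] + S[i-1]) / 3.
S[3] = (47 + 4) / 3 = 51/3 = 17
S[2] = (4 + 17) / 3 = 21/3 = 7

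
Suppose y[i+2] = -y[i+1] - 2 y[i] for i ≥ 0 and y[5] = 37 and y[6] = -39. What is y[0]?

-7

Rearranging, y[i-2] = (y[i] + y[i-1]) / -2.
y[4] = (-39 + 37) / -2 = -2/-2 = 1
y[3] = (37 + 1) / -2 = 38/-2 = -19
y[2] = (1 + (-19)) / -2 = -18/-2 = 9
y[1] = (-19 + 9) / -2 = -10/-2 = 5
y[0] = (9 + 5) / -2 = 14/-2 = -7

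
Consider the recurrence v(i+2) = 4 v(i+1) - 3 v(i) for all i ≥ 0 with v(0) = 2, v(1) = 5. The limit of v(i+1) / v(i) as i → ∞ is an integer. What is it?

The characteristic equation is r^2 - 4r + 3 = 0, which factors as (r - 3)(r - 1) = 0.
So the roots are 3 and 1. Since |3| > |1| and the coefficient of 3^i is non-zero, the ratio tends to 3.

3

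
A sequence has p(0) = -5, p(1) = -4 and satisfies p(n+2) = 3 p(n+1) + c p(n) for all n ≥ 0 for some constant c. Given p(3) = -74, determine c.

2

p(2) = -12 - 5c
p(3) = -36 - 19c
So -36 - 19c = -74, giving c = 2.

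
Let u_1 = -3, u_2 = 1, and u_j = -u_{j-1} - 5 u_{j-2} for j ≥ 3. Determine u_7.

109

u_3 = -1 - 5(-3) = 14
u_4 = -14 - 5(1) = -19
u_5 = -(-19) - 5(14) = -51
u_6 = -(-51) - 5(-19) = 146
u_7 = -146 - 5(-51) = 109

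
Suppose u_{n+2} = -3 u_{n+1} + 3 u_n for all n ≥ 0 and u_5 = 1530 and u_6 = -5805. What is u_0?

Rearranging, u_{n-2} = (u_n + 3 u_{n-1}) / 3.
u_4 = (-5805 + 3(1530)) / 3 = -1215/3 = -405
u_3 = (1530 + 3(-405)) / 3 = 315/3 = 105
u_2 = (-405 + 3(105)) / 3 = -90/3 = -30
u_1 = (105 + 3(-30)) / 3 = 15/3 = 5
u_0 = (-30 + 3(5)) / 3 = -15/3 = -5

-5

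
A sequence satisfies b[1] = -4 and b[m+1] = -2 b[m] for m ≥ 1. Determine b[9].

-1024

b[2] = -2·(-4) = 8
b[3] = -2·8 = -16
b[4] = -2·(-16) = 32
b[5] = -2·32 = -64
b[6] = -2·(-64) = 128
b[7] = -2·128 = -256
b[8] = -2·(-256) = 512
b[9] = -2·512 = -1024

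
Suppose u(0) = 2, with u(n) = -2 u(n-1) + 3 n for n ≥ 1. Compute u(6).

u(1) = -2·2 + 3 = -1
u(2) = -2·(-1) + 6 = 8
u(3) = -2·8 + 9 = -7
u(4) = -2·(-7) + 12 = 26
u(5) = -2·26 + 15 = -37
u(6) = -2·(-37) + 18 = 92

92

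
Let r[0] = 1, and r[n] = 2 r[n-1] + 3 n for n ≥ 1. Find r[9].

r[1] = 2*1 + 3 = 5
r[2] = 2*5 + 6 = 16
r[3] = 2*16 + 9 = 41
r[4] = 2*41 + 12 = 94
r[5] = 2*94 + 15 = 203
r[6] = 2*203 + 18 = 424
r[7] = 2*424 + 21 = 869
r[8] = 2*869 + 24 = 1762
r[9] = 2*1762 + 27 = 3551

3551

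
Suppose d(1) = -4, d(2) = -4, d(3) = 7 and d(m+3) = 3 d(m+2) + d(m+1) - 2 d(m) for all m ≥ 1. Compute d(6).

281

d(4) = 3(7) + (-4) - 2(-4) = 25
d(5) = 3(25) + 7 - 2(-4) = 90
d(6) = 3(90) + 25 - 2(7) = 281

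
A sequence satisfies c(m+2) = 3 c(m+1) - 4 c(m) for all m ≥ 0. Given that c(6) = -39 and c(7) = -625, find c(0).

-6

Rearranging, c(m-2) = (c(m) - 3 c(m-1)) / -4.
c(5) = (-625 - 3·(-39)) / -4 = -508/-4 = 127
c(4) = (-39 - 3·127) / -4 = -420/-4 = 105
c(3) = (127 - 3·105) / -4 = -188/-4 = 47
c(2) = (105 - 3·47) / -4 = -36/-4 = 9
c(1) = (47 - 3·9) / -4 = 20/-4 = -5
c(0) = (9 - 3·(-5)) / -4 = 24/-4 = -6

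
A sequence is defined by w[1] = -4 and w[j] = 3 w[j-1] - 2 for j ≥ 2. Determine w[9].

-32804

w[2] = 3(-4) - 2 = -14
w[3] = 3(-14) - 2 = -44
w[4] = 3(-44) - 2 = -134
w[5] = 3(-134) - 2 = -404
w[6] = 3(-404) - 2 = -1214
w[7] = 3(-1214) - 2 = -3644
w[8] = 3(-3644) - 2 = -10934
w[9] = 3(-10934) - 2 = -32804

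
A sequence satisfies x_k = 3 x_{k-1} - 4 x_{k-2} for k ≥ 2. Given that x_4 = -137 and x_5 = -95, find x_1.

Rearranging, x_{k-2} = (x_k - 3 x_{k-1}) / -4.
x_3 = (-95 - 3·(-137)) / -4 = 316/-4 = -79
x_2 = (-137 - 3·(-79)) / -4 = 100/-4 = -25
x_1 = (-79 - 3·(-25)) / -4 = -4/-4 = 1

1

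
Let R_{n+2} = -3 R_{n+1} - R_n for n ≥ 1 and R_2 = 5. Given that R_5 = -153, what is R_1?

6

Let R_1 = w.
R_3 = -15 - w
R_4 = 40 + 3w
R_5 = -105 - 8w
So -105 - 8w = -153, giving w = 6.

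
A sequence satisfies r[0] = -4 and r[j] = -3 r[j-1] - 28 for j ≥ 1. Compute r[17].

-387420496

The fixed point is -28/(1 + 3) = -7, so r[j] + 7 = -3(r[j-1] + 7).
Hence r[j] = 3·(-3)^j - 7.
r[17] = 3·(-3)^{17} - 7 = 3·-129140163 - 7 = -387420496.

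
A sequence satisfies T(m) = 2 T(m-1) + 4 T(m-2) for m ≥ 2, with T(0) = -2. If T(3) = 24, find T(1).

Let T(1) = v.
T(2) = -8 + 2v
T(3) = -16 + 8v
So -16 + 8v = 24, giving v = 5.

5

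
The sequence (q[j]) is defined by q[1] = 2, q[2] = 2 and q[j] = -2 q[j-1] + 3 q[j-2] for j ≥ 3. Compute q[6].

q[3] = -2·2 + 3·2 = 2
q[4] = -2·2 + 3·2 = 2
q[5] = -2·2 + 3·2 = 2
q[6] = -2·2 + 3·2 = 2

2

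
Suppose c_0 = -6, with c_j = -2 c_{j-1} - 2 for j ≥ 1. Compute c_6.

-342

c_1 = -2(-6) - 2 = 10
c_2 = -2(10) - 2 = -22
c_3 = -2(-22) - 2 = 42
c_4 = -2(42) - 2 = -86
c_5 = -2(-86) - 2 = 170
c_6 = -2(170) - 2 = -342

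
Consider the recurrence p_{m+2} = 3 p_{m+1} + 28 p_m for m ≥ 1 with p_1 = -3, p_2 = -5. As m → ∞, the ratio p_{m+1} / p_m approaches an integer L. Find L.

7

The characteristic equation is r^2 - 3r - 28 = 0, which factors as (r - 7)(r + 4) = 0.
So the roots are 7 and -4. Since |7| > |-4| and the coefficient of 7^m is non-zero, the ratio tends to 7.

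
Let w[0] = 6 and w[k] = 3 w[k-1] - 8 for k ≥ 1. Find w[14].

The fixed point is -8/(1 - 3) = 4, so w[k] - 4 = 3(w[k-1] - 4).
Hence w[k] = 2·3^k + 4.
w[14] = 2·3^{14} + 4 = 2·4782969 + 4 = 9565942.

9565942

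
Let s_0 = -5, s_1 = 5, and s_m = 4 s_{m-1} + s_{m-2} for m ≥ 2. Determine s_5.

1165

s_2 = 4*5 + (-5) = 15
s_3 = 4*15 + 5 = 65
s_4 = 4*65 + 15 = 275
s_5 = 4*275 + 65 = 1165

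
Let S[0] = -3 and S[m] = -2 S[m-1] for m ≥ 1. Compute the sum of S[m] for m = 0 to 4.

-33

S[1] = -2·(-3) = 6
S[2] = -2·6 = -12
S[3] = -2·(-12) = 24
S[4] = -2·24 = -48
Sum = (-3) + 6 + (-12) + 24 + (-48) = -33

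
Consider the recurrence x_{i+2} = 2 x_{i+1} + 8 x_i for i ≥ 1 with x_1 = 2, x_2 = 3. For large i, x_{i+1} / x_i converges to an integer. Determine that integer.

The characteristic equation is r^2 - 2r - 8 = 0, which factors as (r - 4)(r + 2) = 0.
So the roots are 4 and -2. Since |4| > |-2| and the coefficient of 4^i is non-zero, the ratio tends to 4.

4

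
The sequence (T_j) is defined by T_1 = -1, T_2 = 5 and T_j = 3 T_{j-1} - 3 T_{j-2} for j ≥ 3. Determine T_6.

T_3 = 3·5 - 3·(-1) = 18
T_4 = 3·18 - 3·5 = 39
T_5 = 3·39 - 3·18 = 63
T_6 = 3·63 - 3·39 = 72

72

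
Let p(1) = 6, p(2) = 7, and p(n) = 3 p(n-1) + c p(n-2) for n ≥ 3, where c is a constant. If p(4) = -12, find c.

p(3) = 21 + 6c
p(4) = 63 + 25c
So 63 + 25c = -12, giving c = -3.

-3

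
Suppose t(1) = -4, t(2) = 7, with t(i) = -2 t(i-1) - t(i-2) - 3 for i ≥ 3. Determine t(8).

t(3) = -2(7) - (-4) - 3 = -13
t(4) = -2(-13) - 7 - 3 = 16
t(5) = -2(16) - (-13) - 3 = -22
t(6) = -2(-22) - 16 - 3 = 25
t(7) = -2(25) - (-22) - 3 = -31
t(8) = -2(-31) - 25 - 3 = 34

34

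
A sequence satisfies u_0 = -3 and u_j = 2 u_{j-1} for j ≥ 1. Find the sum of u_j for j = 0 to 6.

-381

u_1 = 2·(-3) = -6
u_2 = 2·(-6) = -12
u_3 = 2·(-12) = -24
u_4 = 2·(-24) = -48
u_5 = 2·(-48) = -96
u_6 = 2·(-96) = -192
Sum = (-3) + (-6) + (-12) + (-24) + (-48) + (-96) + (-192) = -381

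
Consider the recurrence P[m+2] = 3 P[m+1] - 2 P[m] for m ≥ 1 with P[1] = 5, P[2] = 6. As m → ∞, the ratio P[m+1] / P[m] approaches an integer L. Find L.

The characteristic equation is r^2 - 3r + 2 = 0, which factors as (r - 2)(r - 1) = 0.
So the roots are 2 and 1. Since |2| > |1| and the coefficient of 2^m is non-zero, the ratio tends to 2.

2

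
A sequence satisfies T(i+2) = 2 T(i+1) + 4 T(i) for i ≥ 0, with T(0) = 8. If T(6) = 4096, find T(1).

6

Let T(1) = z.
T(2) = 32 + 2z
T(3) = 64 + 8z
T(4) = 256 + 24z
T(5) = 768 + 80z
T(6) = 2560 + 256z
So 2560 + 256z = 4096, giving z = 6.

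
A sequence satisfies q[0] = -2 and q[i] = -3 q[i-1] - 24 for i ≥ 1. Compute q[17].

The fixed point is -24/(1 + 3) = -6, so q[i] + 6 = -3(q[i-1] + 6).
Hence q[i] = 4·(-3)^i - 6.
q[17] = 4·(-3)^{17} - 6 = 4·-129140163 - 6 = -516560658.

-516560658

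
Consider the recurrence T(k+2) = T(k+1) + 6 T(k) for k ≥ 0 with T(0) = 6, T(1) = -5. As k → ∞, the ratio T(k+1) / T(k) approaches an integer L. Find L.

The characteristic equation is r^2 - r - 6 = 0, which factors as (r - 3)(r + 2) = 0.
So the roots are 3 and -2. Since |3| > |-2| and the coefficient of 3^k is non-zero, the ratio tends to 3.

3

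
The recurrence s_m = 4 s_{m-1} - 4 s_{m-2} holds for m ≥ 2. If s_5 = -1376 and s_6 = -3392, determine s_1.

Rearranging, s_{m-2} = (s_m - 4 s_{m-1}) / -4.
s_4 = (-3392 - 4(-1376)) / -4 = 2112/-4 = -528
s_3 = (-1376 - 4(-528)) / -4 = 736/-4 = -184
s_2 = (-528 - 4(-184)) / -4 = 208/-4 = -52
s_1 = (-184 - 4(-52)) / -4 = 24/-4 = -6

-6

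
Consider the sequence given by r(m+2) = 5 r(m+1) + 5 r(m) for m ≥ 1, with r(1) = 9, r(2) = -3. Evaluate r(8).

r(3) = 5·(-3) + 5·9 = 30
r(4) = 5·30 + 5·(-3) = 135
r(5) = 5·135 + 5·30 = 825
r(6) = 5·825 + 5·135 = 4800
r(7) = 5·4800 + 5·825 = 28125
r(8) = 5·28125 + 5·4800 = 164625

164625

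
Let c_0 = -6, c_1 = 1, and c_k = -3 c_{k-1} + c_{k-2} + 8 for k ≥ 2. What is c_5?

c_2 = -3*1 + (-6) + 8 = -1
c_3 = -3*(-1) + 1 + 8 = 12
c_4 = -3*12 + (-1) + 8 = -29
c_5 = -3*(-29) + 12 + 8 = 107

107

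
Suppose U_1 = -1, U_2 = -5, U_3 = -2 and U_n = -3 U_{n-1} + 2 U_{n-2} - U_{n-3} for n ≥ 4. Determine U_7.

125

U_4 = -3·(-2) + 2·(-5) - (-1) = -3
U_5 = -3·(-3) + 2·(-2) - (-5) = 10
U_6 = -3·10 + 2·(-3) - (-2) = -34
U_7 = -3·(-34) + 2·10 - (-3) = 125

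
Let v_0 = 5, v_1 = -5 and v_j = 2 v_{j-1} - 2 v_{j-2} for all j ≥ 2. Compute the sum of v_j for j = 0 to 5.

-50

v_2 = 2*(-5) - 2*5 = -20
v_3 = 2*(-20) - 2*(-5) = -30
v_4 = 2*(-30) - 2*(-20) = -20
v_5 = 2*(-20) - 2*(-30) = 20
Sum = 5 + (-5) + (-20) + (-30) + (-20) + 20 = -50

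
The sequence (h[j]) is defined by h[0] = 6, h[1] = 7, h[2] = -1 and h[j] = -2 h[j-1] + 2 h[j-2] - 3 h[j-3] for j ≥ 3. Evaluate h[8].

h[3] = -2·(-1) + 2·7 - 3·6 = -2
h[4] = -2·(-2) + 2·(-1) - 3·7 = -19
h[5] = -2·(-19) + 2·(-2) - 3·(-1) = 37
h[6] = -2·37 + 2·(-19) - 3·(-2) = -106
h[7] = -2·(-106) + 2·37 - 3·(-19) = 343
h[8] = -2·343 + 2·(-106) - 3·37 = -1009

-1009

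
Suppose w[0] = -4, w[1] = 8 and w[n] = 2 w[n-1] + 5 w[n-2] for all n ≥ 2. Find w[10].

w[2] = 2(8) + 5(-4) = -4
w[3] = 2(-4) + 5(8) = 32
w[4] = 2(32) + 5(-4) = 44
w[5] = 2(44) + 5(32) = 248
w[6] = 2(248) + 5(44) = 716
w[7] = 2(716) + 5(248) = 2672
w[8] = 2(2672) + 5(716) = 8924
w[9] = 2(8924) + 5(2672) = 31208
w[10] = 2(31208) + 5(8924) = 107036

107036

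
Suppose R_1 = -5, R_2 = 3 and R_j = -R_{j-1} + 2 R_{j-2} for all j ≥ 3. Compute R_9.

R_3 = -3 + 2(-5) = -13
R_4 = -(-13) + 2(3) = 19
R_5 = -19 + 2(-13) = -45
R_6 = -(-45) + 2(19) = 83
R_7 = -83 + 2(-45) = -173
R_8 = -(-173) + 2(83) = 339
R_9 = -339 + 2(-173) = -685

-685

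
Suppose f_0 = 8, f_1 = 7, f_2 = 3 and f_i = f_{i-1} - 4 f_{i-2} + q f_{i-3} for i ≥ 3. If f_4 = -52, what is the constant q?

-1

f_3 = -25 + 8q
f_4 = -37 + 15q
So -37 + 15q = -52, giving q = -1.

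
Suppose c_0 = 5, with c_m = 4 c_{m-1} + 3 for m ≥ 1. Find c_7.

c_1 = 4*5 + 3 = 23
c_2 = 4*23 + 3 = 95
c_3 = 4*95 + 3 = 383
c_4 = 4*383 + 3 = 1535
c_5 = 4*1535 + 3 = 6143
c_6 = 4*6143 + 3 = 24575
c_7 = 4*24575 + 3 = 98303

98303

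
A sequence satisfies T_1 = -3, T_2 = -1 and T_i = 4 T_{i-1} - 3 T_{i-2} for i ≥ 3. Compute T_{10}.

19679

T_3 = 4*(-1) - 3*(-3) = 5
T_4 = 4*5 - 3*(-1) = 23
T_5 = 4*23 - 3*5 = 77
T_6 = 4*77 - 3*23 = 239
T_7 = 4*239 - 3*77 = 725
T_8 = 4*725 - 3*239 = 2183
T_9 = 4*2183 - 3*725 = 6557
T_{10} = 4*6557 - 3*2183 = 19679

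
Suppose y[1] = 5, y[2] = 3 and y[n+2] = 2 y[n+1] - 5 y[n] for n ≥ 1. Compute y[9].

-2971

y[3] = 2·3 - 5·5 = -19
y[4] = 2·(-19) - 5·3 = -53
y[5] = 2·(-53) - 5·(-19) = -11
y[6] = 2·(-11) - 5·(-53) = 243
y[7] = 2·243 - 5·(-11) = 541
y[8] = 2·541 - 5·243 = -133
y[9] = 2·(-133) - 5·541 = -2971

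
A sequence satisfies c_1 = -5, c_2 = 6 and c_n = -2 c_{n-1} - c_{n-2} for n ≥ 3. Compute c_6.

10

c_3 = -2·6 - (-5) = -7
c_4 = -2·(-7) - 6 = 8
c_5 = -2·8 - (-7) = -9
c_6 = -2·(-9) - 8 = 10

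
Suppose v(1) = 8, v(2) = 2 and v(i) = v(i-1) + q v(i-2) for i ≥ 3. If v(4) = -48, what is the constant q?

-5

v(3) = 2 + 8q
v(4) = 2 + 10q
So 2 + 10q = -48, giving q = -5.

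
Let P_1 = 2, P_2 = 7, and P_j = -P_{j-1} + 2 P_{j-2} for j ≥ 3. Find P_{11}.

P_3 = -7 + 2*2 = -3
P_4 = -(-3) + 2*7 = 17
P_5 = -17 + 2*(-3) = -23
P_6 = -(-23) + 2*17 = 57
P_7 = -57 + 2*(-23) = -103
P_8 = -(-103) + 2*57 = 217
P_9 = -217 + 2*(-103) = -423
P_{10} = -(-423) + 2*217 = 857
P_{11} = -857 + 2*(-423) = -1703

-1703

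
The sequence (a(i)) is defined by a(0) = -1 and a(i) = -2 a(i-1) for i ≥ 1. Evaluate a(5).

a(1) = -2*(-1) = 2
a(2) = -2*2 = -4
a(3) = -2*(-4) = 8
a(4) = -2*8 = -16
a(5) = -2*(-16) = 32

32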